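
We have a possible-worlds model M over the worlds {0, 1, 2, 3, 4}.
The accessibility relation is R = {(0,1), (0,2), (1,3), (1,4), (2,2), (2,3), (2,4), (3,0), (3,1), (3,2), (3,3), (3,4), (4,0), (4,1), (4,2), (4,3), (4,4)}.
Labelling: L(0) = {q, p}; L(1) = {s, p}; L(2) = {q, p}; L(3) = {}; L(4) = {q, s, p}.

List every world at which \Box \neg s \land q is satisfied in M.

none

Recall that \Box ψ holds at a world iff ψ holds at every accessible world, and \Diamond ψ holds iff ψ holds at some accessible world.
Let φ = \Box \neg s \land q. Evaluate φ at each world:
  0 (successors {1, 2}): φ is false.
  1 (successors {3, 4}): φ is false.
  2 (successors {2, 3, 4}): φ is false.
  3 (successors {0, 1, 2, 3, 4}): φ is false.
  4 (successors {0, 1, 2, 3, 4}): φ is false.
For instance, at 2:
  At 2: \Box \neg s is false, q is true, so \Box \neg s \land q is false.
    At 2: \Box \neg s requires \neg s at every successor {2, 3, 4}.
      \neg s fails at 4, so \Box \neg s is false at 2.
Satisfying worlds: none.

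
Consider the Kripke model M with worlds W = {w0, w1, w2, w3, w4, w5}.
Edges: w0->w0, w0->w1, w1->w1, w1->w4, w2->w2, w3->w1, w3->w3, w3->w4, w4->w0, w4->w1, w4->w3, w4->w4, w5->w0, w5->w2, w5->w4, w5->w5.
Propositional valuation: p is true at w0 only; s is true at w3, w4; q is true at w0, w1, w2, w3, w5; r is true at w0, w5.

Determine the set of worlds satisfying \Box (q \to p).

none

Let φ = \Box (q \to p). Evaluate φ at each world:
  w0 (successors {w0, w1}): φ is false.
  w1 (successors {w1, w4}): φ is false.
  w2 (successors {w2}): φ is false.
  w3 (successors {w1, w3, w4}): φ is false.
  w4 (successors {w0, w1, w3, w4}): φ is false.
  w5 (successors {w0, w2, w4, w5}): φ is false.
For instance, at w5:
  At w5: \Box (q \to p) requires q \to p at every successor {w0, w2, w4, w5}.
    q \to p fails at w2, so \Box (q \to p) is false at w5.
Satisfying worlds: none.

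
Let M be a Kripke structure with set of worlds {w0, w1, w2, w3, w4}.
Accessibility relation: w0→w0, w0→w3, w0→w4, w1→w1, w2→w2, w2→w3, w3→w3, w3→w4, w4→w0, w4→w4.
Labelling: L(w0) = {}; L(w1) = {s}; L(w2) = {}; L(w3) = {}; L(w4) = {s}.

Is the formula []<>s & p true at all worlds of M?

Recall that []ψ holds at a world iff ψ holds at every accessible world, and <>ψ holds iff ψ holds at some accessible world.
Let φ = []<>s & p. Evaluate φ at each world:
  w0 (successors {w0, w3, w4}): φ is false.
  w1 (successors {w1}): φ is false.
  w2 (successors {w2, w3}): φ is false.
  w3 (successors {w3, w4}): φ is false.
  w4 (successors {w0, w4}): φ is false.
Detail at w0 (counterexample):
  At w0: []<>s is true, p is false, so []<>s & p is false.
    At w0: []<>s requires <>s at every successor {w0, w3, w4}.
      At w0: <>s is true.
      At w3: <>s is true.
      At w4: <>s is true.
    So []<>s is true at w0.

No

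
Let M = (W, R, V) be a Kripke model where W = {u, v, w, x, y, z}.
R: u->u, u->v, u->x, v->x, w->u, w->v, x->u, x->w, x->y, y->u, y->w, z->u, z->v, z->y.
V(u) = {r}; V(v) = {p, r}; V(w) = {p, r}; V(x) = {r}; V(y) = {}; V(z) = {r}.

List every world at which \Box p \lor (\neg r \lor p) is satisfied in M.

Let φ = \Box p \lor (\neg r \lor p). Evaluate φ at each world:
  u (successors {u, v, x}): φ is false.
  v (successors {x}): φ is true.
  w (successors {u, v}): φ is true.
  x (successors {u, w, y}): φ is false.
  y (successors {u, w}): φ is true.
  z (successors {u, v, y}): φ is false.
For instance, at w:
  At w: \Box p is false, \neg r \lor p is true, so \Box p \lor (\neg r \lor p) is true.
    At w: \Box p requires p at every successor {u, v}.
      p fails at u, so \Box p is false at w.
Satisfying worlds: {v, w, y}

v, w, y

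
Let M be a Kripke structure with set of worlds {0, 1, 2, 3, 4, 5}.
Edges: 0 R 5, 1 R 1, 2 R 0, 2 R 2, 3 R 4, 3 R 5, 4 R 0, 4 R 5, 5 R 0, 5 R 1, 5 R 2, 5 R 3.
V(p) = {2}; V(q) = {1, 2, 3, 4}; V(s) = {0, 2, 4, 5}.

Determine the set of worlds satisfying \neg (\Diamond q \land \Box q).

0, 2, 3, 4, 5

Recall that \Box ψ holds at a world iff ψ holds at every accessible world, and \Diamond ψ holds iff ψ holds at some accessible world.
Let φ = \neg (\Diamond q \land \Box q). Evaluate φ at each world:
  0 (successors {5}): φ is true.
  1 (successors {1}): φ is false.
  2 (successors {0, 2}): φ is true.
  3 (successors {4, 5}): φ is true.
  4 (successors {0, 5}): φ is true.
  5 (successors {0, 1, 2, 3}): φ is true.
For instance, at 0:
  At 0: \Diamond q \land \Box q is false, so \neg (\Diamond q \land \Box q) is true.
    At 0: \Diamond q is false, \Box q is false, so \Diamond q \land \Box q is false.
      At 0: \Diamond q requires q at some successor in {5}.
        At 5: q is false.
      So \Diamond q is false at 0.
      At 0: \Box q requires q at every successor {5}.
        q fails at 5, so \Box q is false at 0.
Satisfying worlds: {0, 2, 3, 4, 5}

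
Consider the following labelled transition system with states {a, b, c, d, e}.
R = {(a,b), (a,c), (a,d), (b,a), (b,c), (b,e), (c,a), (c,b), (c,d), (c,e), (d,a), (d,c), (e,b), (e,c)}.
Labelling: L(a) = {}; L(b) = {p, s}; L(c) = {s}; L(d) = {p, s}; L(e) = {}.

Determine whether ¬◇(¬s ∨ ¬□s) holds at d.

No

Recall that □ψ holds at a world iff ψ holds at every accessible world, and ◇ψ holds iff ψ holds at some accessible world.
At d: ◇(¬s ∨ ¬□s) is true, so ¬◇(¬s ∨ ¬□s) is false.
  At d: ◇(¬s ∨ ¬□s) requires ¬s ∨ ¬□s at some successor in {a, c}.
    ¬s ∨ ¬□s holds at a, so ◇(¬s ∨ ¬□s) is true at d.
      At a: ¬s is true, ¬□s is false, so ¬s ∨ ¬□s is true.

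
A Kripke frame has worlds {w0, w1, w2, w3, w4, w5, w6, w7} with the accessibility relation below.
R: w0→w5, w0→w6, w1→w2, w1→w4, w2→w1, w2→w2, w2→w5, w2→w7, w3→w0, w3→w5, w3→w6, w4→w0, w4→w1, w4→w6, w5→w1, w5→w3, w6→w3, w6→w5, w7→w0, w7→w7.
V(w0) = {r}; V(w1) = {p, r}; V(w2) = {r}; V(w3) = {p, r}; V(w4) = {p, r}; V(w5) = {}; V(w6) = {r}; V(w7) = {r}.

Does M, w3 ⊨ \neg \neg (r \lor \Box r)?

Recall that \Box ψ holds at a world iff ψ holds at every accessible world, and \Diamond ψ holds iff ψ holds at some accessible world.
At w3: \neg (r \lor \Box r) is false, so \neg \neg (r \lor \Box r) is true.
  At w3: r \lor \Box r is true, so \neg (r \lor \Box r) is false.
    At w3: r is true, \Box r is false, so r \lor \Box r is true.
      At w3: \Box r requires r at every successor {w0, w5, w6}.
        r fails at w5, so \Box r is false at w3.

Yes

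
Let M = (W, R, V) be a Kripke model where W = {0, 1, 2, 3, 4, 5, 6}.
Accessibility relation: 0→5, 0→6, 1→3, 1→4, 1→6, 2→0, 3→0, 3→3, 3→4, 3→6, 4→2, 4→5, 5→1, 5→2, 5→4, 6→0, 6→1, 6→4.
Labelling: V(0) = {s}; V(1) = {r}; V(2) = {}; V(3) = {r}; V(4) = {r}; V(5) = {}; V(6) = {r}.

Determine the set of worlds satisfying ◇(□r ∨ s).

2, 3, 5, 6

Let φ = ◇(□r ∨ s). Evaluate φ at each world:
  0 (successors {5, 6}): φ is false.
  1 (successors {3, 4, 6}): φ is false.
  2 (successors {0}): φ is true.
  3 (successors {0, 3, 4, 6}): φ is true.
  4 (successors {2, 5}): φ is false.
  5 (successors {1, 2, 4}): φ is true.
  6 (successors {0, 1, 4}): φ is true.
For instance, at 4:
  At 4: ◇(□r ∨ s) requires □r ∨ s at some successor in {2, 5}.
    At 2: □r ∨ s is false.
    At 5: □r ∨ s is false.
  So ◇(□r ∨ s) is false at 4.
Satisfying worlds: {2, 3, 5, 6}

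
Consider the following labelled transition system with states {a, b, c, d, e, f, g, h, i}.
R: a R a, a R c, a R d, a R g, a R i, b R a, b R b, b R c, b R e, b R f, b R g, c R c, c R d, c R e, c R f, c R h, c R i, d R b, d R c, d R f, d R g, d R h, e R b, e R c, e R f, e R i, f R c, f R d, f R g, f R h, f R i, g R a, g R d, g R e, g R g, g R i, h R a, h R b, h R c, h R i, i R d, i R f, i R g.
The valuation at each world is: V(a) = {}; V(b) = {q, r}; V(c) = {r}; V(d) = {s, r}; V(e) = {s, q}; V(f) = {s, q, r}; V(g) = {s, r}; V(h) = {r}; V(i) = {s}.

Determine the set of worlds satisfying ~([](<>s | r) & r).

Let φ = ~([](<>s | r) & r). Evaluate φ at each world:
  a (successors {a, c, d, g, i}): φ is true.
  b (successors {a, b, c, e, f, g}): φ is false.
  c (successors {c, d, e, f, h, i}): φ is false.
  d (successors {b, c, f, g, h}): φ is false.
  e (successors {b, c, f, i}): φ is true.
  f (successors {c, d, g, h, i}): φ is false.
  g (successors {a, d, e, g, i}): φ is false.
  h (successors {a, b, c, i}): φ is false.
  i (successors {d, f, g}): φ is true.
For instance, at c:
  At c: [](<>s | r) & r is true, so ~([](<>s | r) & r) is false.
    At c: [](<>s | r) is true, r is true, so [](<>s | r) & r is true.
      At c: [](<>s | r) requires <>s | r at every successor {c, d, e, f, h, i}.
        At c: <>s | r is true.
        At d: <>s | r is true.
        At e: <>s | r is true.
        At f: <>s | r is true.
        At h: <>s | r is true.
        At i: <>s | r is true.
      So [](<>s | r) is true at c.
Satisfying worlds: {a, e, i}

a, e, i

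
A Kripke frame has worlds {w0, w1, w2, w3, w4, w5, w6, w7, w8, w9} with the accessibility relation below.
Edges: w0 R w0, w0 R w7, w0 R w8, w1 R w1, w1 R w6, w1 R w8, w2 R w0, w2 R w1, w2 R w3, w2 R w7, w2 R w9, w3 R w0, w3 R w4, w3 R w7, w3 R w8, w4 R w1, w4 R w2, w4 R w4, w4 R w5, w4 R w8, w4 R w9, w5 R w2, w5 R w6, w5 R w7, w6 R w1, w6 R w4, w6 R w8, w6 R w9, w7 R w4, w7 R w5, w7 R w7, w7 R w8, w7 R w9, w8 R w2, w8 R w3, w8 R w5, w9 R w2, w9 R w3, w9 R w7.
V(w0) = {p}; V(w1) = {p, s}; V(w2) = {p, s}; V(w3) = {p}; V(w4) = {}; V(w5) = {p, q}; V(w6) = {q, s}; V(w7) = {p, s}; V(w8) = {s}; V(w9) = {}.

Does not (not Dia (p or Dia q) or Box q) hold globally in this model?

Let φ = not (not Dia (p or Dia q) or Box q). Evaluate φ at each world:
  w0 (successors {w0, w7, w8}): φ is true.
  w1 (successors {w1, w6, w8}): φ is true.
  w2 (successors {w0, w1, w3, w7, w9}): φ is true.
  w3 (successors {w0, w4, w7, w8}): φ is true.
  w4 (successors {w1, w2, w4, w5, w8, w9}): φ is true.
  w5 (successors {w2, w6, w7}): φ is true.
  w6 (successors {w1, w4, w8, w9}): φ is true.
  w7 (successors {w4, w5, w7, w8, w9}): φ is true.
  w8 (successors {w2, w3, w5}): φ is true.
  w9 (successors {w2, w3, w7}): φ is true.
For instance, at w8:
  At w8: not Dia (p or Dia q) or Box q is false, so not (not Dia (p or Dia q) or Box q) is true.
    At w8: not Dia (p or Dia q) is false, Box q is false, so not Dia (p or Dia q) or Box q is false.
      At w8: Dia (p or Dia q) is true, so not Dia (p or Dia q) is false.
      At w8: Box q requires q at every successor {w2, w3, w5}.
        q fails at w2, so Box q is false at w8.

Yes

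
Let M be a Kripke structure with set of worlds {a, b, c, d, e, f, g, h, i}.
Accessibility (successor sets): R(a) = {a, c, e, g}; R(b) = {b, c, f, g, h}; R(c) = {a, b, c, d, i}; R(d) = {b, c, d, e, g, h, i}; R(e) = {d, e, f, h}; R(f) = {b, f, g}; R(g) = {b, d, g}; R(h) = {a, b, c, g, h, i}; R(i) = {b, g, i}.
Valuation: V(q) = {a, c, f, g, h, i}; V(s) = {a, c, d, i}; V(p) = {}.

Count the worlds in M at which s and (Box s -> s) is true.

4

Recall that Box ψ holds at a world iff ψ holds at every accessible world, and Dia ψ holds iff ψ holds at some accessible world.
Let φ = s and (Box s -> s). Evaluate φ at each world:
  a (successors {a, c, e, g}): φ is true.
  b (successors {b, c, f, g, h}): φ is false.
  c (successors {a, b, c, d, i}): φ is true.
  d (successors {b, c, d, e, g, h, i}): φ is true.
  e (successors {d, e, f, h}): φ is false.
  f (successors {b, f, g}): φ is false.
  g (successors {b, d, g}): φ is false.
  h (successors {a, b, c, g, h, i}): φ is false.
  i (successors {b, g, i}): φ is true.
For instance, at d:
  At d: s is true, Box s -> s is true, so s and (Box s -> s) is true.
    At d: Box s is false, s is true, so Box s -> s is true.
      At d: Box s requires s at every successor {b, c, d, e, g, h, i}.
        s fails at b, so Box s is false at d.
Satisfying worlds: {a, c, d, i}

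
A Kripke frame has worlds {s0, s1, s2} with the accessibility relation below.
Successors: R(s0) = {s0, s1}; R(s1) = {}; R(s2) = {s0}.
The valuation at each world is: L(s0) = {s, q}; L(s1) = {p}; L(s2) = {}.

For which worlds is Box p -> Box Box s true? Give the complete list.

Let φ = Box p -> Box Box s. Evaluate φ at each world:
  s0 (successors {s0, s1}): φ is true.
  s1 (successors ∅): φ is true.
  s2 (successors {s0}): φ is true.
For instance, at s2:
  At s2: Box p is false, Box Box s is false, so Box p -> Box Box s is true.
    At s2: Box p requires p at every successor {s0}.
      p fails at s0, so Box p is false at s2.
    At s2: Box Box s requires Box s at every successor {s0}.
      Box s fails at s0, so Box Box s is false at s2.
Satisfying worlds: {s0, s1, s2}

s0, s1, s2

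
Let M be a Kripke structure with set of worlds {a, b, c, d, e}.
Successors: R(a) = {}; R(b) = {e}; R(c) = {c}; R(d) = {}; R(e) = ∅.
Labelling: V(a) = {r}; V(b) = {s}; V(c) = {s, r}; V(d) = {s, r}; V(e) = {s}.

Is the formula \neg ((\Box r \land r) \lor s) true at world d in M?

No

At d: (\Box r \land r) \lor s is true, so \neg ((\Box r \land r) \lor s) is false.
  At d: \Box r \land r is true, s is true, so (\Box r \land r) \lor s is true.
    At d: \Box r is true, r is true, so \Box r \land r is true.
      At d: no accessible worlds, so \Box r holds vacuously.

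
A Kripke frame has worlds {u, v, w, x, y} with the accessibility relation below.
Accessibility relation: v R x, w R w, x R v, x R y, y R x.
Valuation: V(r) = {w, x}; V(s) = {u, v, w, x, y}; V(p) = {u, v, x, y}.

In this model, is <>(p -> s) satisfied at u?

Recall that <>ψ holds at a world iff ψ holds at some accessible world.
At u: no accessible worlds, so <>(p -> s) is false.

No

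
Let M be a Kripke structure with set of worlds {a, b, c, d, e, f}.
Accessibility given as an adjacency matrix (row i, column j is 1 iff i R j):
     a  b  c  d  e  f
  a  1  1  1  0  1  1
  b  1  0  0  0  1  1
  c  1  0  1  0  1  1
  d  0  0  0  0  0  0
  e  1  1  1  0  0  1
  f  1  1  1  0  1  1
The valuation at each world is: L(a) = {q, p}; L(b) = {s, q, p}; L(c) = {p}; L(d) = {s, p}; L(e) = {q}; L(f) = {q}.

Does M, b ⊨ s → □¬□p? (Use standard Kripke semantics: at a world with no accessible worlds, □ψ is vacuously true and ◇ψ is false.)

Yes

At b: s is true, □¬□p is true, so s → □¬□p is true.
  At b: □¬□p requires ¬□p at every successor {a, e, f}.
      At a: □p is false, so ¬□p is true.
      At e: □p is false, so ¬□p is true.
      At f: □p is false, so ¬□p is true.
  So □¬□p is true at b.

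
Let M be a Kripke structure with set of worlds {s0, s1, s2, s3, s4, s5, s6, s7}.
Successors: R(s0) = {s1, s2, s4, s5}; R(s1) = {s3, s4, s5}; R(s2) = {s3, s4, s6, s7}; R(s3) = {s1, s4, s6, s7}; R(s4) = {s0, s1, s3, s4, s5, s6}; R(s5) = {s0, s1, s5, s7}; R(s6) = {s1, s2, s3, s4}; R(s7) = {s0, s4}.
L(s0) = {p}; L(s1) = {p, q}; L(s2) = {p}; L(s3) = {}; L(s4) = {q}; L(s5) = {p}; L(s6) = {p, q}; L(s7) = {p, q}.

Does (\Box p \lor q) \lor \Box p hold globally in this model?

No

Let φ = (\Box p \lor q) \lor \Box p. Evaluate φ at each world:
  s0 (successors {s1, s2, s4, s5}): φ is false.
  s1 (successors {s3, s4, s5}): φ is true.
  s2 (successors {s3, s4, s6, s7}): φ is false.
  s3 (successors {s1, s4, s6, s7}): φ is false.
  s4 (successors {s0, s1, s3, s4, s5, s6}): φ is true.
  s5 (successors {s0, s1, s5, s7}): φ is true.
  s6 (successors {s1, s2, s3, s4}): φ is true.
  s7 (successors {s0, s4}): φ is true.
Detail at s0 (counterexample):
  At s0: \Box p \lor q is false, \Box p is false, so (\Box p \lor q) \lor \Box p is false.
    At s0: \Box p is false, q is false, so \Box p \lor q is false.
      At s0: \Box p requires p at every successor {s1, s2, s4, s5}.
        p fails at s4, so \Box p is false at s0.
    At s0: \Box p requires p at every successor {s1, s2, s4, s5}.
      p fails at s4, so \Box p is false at s0.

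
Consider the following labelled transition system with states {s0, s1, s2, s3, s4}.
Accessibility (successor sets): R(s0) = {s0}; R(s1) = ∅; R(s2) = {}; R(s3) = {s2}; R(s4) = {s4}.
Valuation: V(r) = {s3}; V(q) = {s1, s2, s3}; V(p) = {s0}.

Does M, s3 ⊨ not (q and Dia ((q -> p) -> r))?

No

Recall that Dia ψ holds at a world iff ψ holds at some accessible world.
At s3: q and Dia ((q -> p) -> r) is true, so not (q and Dia ((q -> p) -> r)) is false.
  At s3: q is true, Dia ((q -> p) -> r) is true, so q and Dia ((q -> p) -> r) is true.
    At s3: Dia ((q -> p) -> r) requires (q -> p) -> r at some successor in {s2}.
      (q -> p) -> r holds at s2, so Dia ((q -> p) -> r) is true at s3.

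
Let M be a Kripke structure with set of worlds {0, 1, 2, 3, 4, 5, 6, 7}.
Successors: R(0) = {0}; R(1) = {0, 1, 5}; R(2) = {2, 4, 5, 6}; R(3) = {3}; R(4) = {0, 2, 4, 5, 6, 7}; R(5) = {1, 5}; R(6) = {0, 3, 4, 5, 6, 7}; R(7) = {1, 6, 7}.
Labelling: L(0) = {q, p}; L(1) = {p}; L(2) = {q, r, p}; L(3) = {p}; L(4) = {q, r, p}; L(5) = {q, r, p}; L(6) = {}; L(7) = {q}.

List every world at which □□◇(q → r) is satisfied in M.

3

Let φ = □□◇(q → r). Evaluate φ at each world:
  0 (successors {0}): φ is false.
  1 (successors {0, 1, 5}): φ is false.
  2 (successors {2, 4, 5, 6}): φ is false.
  3 (successors {3}): φ is true.
  4 (successors {0, 2, 4, 5, 6, 7}): φ is false.
  5 (successors {1, 5}): φ is false.
  6 (successors {0, 3, 4, 5, 6, 7}): φ is false.
  7 (successors {1, 6, 7}): φ is false.
For instance, at 4:
  At 4: □□◇(q → r) requires □◇(q → r) at every successor {0, 2, 4, 5, 6, 7}.
    □◇(q → r) fails at 0, so □□◇(q → r) is false at 4.
      At 0: □◇(q → r) requires ◇(q → r) at every successor {0}.
        ◇(q → r) fails at 0, so □◇(q → r) is false at 0.
Satisfying worlds: {3}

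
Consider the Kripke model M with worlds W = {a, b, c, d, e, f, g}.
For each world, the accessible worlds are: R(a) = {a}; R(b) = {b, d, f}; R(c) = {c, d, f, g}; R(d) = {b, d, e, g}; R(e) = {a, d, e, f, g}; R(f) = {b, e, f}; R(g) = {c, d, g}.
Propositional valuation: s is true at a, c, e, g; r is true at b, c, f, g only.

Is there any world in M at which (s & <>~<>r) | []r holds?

Yes

Let φ = (s & <>~<>r) | []r. Evaluate φ at each world:
  a (successors {a}): φ is true.
  b (successors {b, d, f}): φ is false.
  c (successors {c, d, f, g}): φ is false.
  d (successors {b, d, e, g}): φ is false.
  e (successors {a, d, e, f, g}): φ is true.
  f (successors {b, e, f}): φ is false.
  g (successors {c, d, g}): φ is false.
Detail at a (witness):
  At a: s & <>~<>r is true, []r is false, so (s & <>~<>r) | []r is true.
    At a: s is true, <>~<>r is true, so s & <>~<>r is true.
      At a: <>~<>r requires ~<>r at some successor in {a}.
        ~<>r holds at a, so <>~<>r is true at a.
    At a: []r requires r at every successor {a}.
      r fails at a, so []r is false at a.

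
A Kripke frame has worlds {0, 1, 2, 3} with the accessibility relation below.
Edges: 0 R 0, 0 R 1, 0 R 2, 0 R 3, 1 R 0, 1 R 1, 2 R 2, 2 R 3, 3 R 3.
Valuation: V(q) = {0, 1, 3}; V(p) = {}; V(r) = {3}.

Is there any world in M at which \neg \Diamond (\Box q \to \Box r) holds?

Let φ = \neg \Diamond (\Box q \to \Box r). Evaluate φ at each world:
  0 (successors {0, 1, 2, 3}): φ is false.
  1 (successors {0, 1}): φ is false.
  2 (successors {2, 3}): φ is false.
  3 (successors {3}): φ is false.
For instance, at 3:
  At 3: \Diamond (\Box q \to \Box r) is true, so \neg \Diamond (\Box q \to \Box r) is false.
    At 3: \Diamond (\Box q \to \Box r) requires \Box q \to \Box r at some successor in {3}.
      \Box q \to \Box r holds at 3, so \Diamond (\Box q \to \Box r) is true at 3.

No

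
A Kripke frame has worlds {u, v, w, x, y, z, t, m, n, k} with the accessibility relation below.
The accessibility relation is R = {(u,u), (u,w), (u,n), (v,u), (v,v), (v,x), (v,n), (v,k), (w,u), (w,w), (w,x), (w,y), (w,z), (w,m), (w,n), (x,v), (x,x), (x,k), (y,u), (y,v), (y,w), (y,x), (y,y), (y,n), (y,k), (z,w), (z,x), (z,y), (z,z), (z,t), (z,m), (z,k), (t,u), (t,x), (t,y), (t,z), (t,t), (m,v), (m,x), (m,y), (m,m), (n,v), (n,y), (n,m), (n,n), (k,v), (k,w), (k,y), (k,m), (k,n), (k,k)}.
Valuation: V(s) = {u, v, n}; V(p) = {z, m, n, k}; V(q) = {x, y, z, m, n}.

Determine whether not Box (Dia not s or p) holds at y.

No

At y: Box (Dia not s or p) is true, so not Box (Dia not s or p) is false.
  At y: Box (Dia not s or p) requires Dia not s or p at every successor {u, v, w, x, y, n, k}.
    At u: Dia not s or p is true.
    At v: Dia not s or p is true.
    At w: Dia not s or p is true.
    At x: Dia not s or p is true.
    At y: Dia not s or p is true.
    At n: Dia not s or p is true.
    At k: Dia not s or p is true.
  So Box (Dia not s or p) is true at y.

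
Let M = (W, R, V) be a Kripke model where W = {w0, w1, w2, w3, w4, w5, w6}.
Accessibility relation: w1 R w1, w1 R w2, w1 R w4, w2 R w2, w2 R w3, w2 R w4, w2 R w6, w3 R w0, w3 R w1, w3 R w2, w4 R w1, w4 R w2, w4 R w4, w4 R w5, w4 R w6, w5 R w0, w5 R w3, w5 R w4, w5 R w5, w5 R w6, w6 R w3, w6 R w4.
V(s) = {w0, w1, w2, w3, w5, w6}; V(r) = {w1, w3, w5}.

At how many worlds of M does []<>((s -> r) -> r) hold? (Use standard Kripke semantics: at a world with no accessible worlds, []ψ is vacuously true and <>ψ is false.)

Let φ = []<>((s -> r) -> r). Evaluate φ at each world:
  w0 (successors ∅): φ is true.
  w1 (successors {w1, w2, w4}): φ is true.
  w2 (successors {w2, w3, w4, w6}): φ is true.
  w3 (successors {w0, w1, w2}): φ is false.
  w4 (successors {w1, w2, w4, w5, w6}): φ is true.
  w5 (successors {w0, w3, w4, w5, w6}): φ is false.
  w6 (successors {w3, w4}): φ is true.
For instance, at w6:
  At w6: []<>((s -> r) -> r) requires <>((s -> r) -> r) at every successor {w3, w4}.
      At w3: <>((s -> r) -> r) requires (s -> r) -> r at some successor in {w0, w1, w2}.
        (s -> r) -> r holds at w0, so <>((s -> r) -> r) is true at w3.
      At w4: <>((s -> r) -> r) requires (s -> r) -> r at some successor in {w1, w2, w4, w5, w6}.
        (s -> r) -> r holds at w1, so <>((s -> r) -> r) is true at w4.
  So []<>((s -> r) -> r) is true at w6.
Satisfying worlds: {w0, w1, w2, w4, w6}

5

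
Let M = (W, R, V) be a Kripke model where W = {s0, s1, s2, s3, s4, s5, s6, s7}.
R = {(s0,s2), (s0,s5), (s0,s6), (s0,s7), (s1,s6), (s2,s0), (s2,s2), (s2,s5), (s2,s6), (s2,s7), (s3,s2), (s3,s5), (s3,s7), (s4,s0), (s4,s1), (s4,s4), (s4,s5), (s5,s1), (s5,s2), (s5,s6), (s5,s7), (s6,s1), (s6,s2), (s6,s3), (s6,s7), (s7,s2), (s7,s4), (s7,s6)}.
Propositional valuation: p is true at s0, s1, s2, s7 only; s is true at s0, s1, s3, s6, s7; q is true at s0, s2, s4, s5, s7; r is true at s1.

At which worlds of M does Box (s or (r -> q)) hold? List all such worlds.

Let φ = Box (s or (r -> q)). Evaluate φ at each world:
  s0 (successors {s2, s5, s6, s7}): φ is true.
  s1 (successors {s6}): φ is true.
  s2 (successors {s0, s2, s5, s6, s7}): φ is true.
  s3 (successors {s2, s5, s7}): φ is true.
  s4 (successors {s0, s1, s4, s5}): φ is true.
  s5 (successors {s1, s2, s6, s7}): φ is true.
  s6 (successors {s1, s2, s3, s7}): φ is true.
  s7 (successors {s2, s4, s6}): φ is true.
For instance, at s4:
  At s4: Box (s or (r -> q)) requires s or (r -> q) at every successor {s0, s1, s4, s5}.
    At s0: s or (r -> q) is true.
    At s1: s or (r -> q) is true.
    At s4: s or (r -> q) is true.
    At s5: s or (r -> q) is true.
  So Box (s or (r -> q)) is true at s4.
Satisfying worlds: {s0, s1, s2, s3, s4, s5, s6, s7}

s0, s1, s2, s3, s4, s5, s6, s7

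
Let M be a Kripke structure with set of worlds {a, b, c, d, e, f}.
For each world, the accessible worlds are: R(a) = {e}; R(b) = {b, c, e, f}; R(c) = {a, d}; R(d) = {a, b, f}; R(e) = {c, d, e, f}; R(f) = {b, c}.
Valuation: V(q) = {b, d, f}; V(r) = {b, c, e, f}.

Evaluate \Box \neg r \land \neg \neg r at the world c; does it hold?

Yes

At c: \Box \neg r is true, \neg \neg r is true, so \Box \neg r \land \neg \neg r is true.
  At c: \Box \neg r requires \neg r at every successor {a, d}.
    At a: \neg r is true.
    At d: \neg r is true.
  So \Box \neg r is true at c.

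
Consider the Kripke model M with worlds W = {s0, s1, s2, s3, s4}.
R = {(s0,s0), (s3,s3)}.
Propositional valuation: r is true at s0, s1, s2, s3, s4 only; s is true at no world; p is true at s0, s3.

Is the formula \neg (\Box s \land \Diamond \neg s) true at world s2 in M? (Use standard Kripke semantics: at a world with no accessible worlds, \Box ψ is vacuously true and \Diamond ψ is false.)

At s2: \Box s \land \Diamond \neg s is false, so \neg (\Box s \land \Diamond \neg s) is true.
  At s2: \Box s is true, \Diamond \neg s is false, so \Box s \land \Diamond \neg s is false.
    At s2: no accessible worlds, so \Box s holds vacuously.
    At s2: no accessible worlds, so \Diamond \neg s is false.

Yes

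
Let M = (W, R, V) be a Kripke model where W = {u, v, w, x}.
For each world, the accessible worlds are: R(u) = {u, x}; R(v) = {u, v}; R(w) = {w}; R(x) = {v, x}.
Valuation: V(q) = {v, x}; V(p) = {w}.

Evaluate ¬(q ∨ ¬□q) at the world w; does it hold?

At w: q ∨ ¬□q is true, so ¬(q ∨ ¬□q) is false.
  At w: q is false, ¬□q is true, so q ∨ ¬□q is true.
    At w: □q is false, so ¬□q is true.
      At w: □q requires q at every successor {w}.
        q fails at w, so □q is false at w.

No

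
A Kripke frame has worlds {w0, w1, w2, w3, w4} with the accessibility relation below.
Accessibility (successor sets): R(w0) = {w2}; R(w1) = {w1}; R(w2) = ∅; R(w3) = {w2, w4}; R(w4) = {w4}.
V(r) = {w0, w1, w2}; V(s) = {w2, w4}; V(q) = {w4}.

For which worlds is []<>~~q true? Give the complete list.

w2, w4

Let φ = []<>~~q. Evaluate φ at each world:
  w0 (successors {w2}): φ is false.
  w1 (successors {w1}): φ is false.
  w2 (successors ∅): φ is true.
  w3 (successors {w2, w4}): φ is false.
  w4 (successors {w4}): φ is true.
For instance, at w0:
  At w0: []<>~~q requires <>~~q at every successor {w2}.
    <>~~q fails at w2, so []<>~~q is false at w0.
      At w2: no accessible worlds, so <>~~q is false.
Satisfying worlds: {w2, w4}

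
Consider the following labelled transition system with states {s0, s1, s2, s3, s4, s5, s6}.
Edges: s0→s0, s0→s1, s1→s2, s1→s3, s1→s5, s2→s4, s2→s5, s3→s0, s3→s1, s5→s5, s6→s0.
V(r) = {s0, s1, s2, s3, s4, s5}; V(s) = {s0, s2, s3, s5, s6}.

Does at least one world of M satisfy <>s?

Recall that <>ψ holds at a world iff ψ holds at some accessible world.
Let φ = <>s. Evaluate φ at each world:
  s0 (successors {s0, s1}): φ is true.
  s1 (successors {s2, s3, s5}): φ is true.
  s2 (successors {s4, s5}): φ is true.
  s3 (successors {s0, s1}): φ is true.
  s4 (successors ∅): φ is false.
  s5 (successors {s5}): φ is true.
  s6 (successors {s0}): φ is true.
Detail at s0 (witness):
  At s0: <>s requires s at some successor in {s0, s1}.
    s holds at s0, so <>s is true at s0.

Yes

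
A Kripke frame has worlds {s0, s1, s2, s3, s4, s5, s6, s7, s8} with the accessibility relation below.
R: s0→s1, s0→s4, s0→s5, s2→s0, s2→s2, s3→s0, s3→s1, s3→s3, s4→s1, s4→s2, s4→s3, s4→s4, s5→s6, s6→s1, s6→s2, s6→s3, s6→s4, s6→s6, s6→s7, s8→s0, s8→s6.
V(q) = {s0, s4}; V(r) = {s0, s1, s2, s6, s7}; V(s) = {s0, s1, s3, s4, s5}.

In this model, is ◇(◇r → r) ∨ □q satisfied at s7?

Yes

Recall that □ψ holds at a world iff ψ holds at every accessible world, and ◇ψ holds iff ψ holds at some accessible world.
At s7: ◇(◇r → r) is false, □q is true, so ◇(◇r → r) ∨ □q is true.
  At s7: no accessible worlds, so ◇(◇r → r) is false.
  At s7: no accessible worlds, so □q holds vacuously.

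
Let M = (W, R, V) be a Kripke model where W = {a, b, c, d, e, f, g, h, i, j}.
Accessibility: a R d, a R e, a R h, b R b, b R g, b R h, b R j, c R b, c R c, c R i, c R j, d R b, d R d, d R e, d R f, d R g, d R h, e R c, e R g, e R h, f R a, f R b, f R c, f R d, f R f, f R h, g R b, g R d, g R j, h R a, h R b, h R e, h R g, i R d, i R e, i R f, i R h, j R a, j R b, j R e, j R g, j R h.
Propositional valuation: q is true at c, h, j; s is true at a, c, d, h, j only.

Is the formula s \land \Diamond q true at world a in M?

Recall that \Diamond ψ holds at a world iff ψ holds at some accessible world.
At a: s is true, \Diamond q is true, so s \land \Diamond q is true.
  At a: \Diamond q requires q at some successor in {d, e, h}.
    q holds at h, so \Diamond q is true at a.

Yes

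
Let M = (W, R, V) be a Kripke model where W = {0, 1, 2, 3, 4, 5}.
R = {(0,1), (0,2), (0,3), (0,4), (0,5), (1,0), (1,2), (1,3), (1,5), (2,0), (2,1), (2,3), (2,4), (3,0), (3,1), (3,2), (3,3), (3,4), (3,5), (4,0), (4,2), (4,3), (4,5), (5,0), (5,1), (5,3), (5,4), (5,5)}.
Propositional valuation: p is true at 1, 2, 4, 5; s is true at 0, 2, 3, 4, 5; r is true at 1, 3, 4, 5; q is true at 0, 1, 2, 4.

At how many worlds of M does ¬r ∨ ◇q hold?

6

Let φ = ¬r ∨ ◇q. Evaluate φ at each world:
  0 (successors {1, 2, 3, 4, 5}): φ is true.
  1 (successors {0, 2, 3, 5}): φ is true.
  2 (successors {0, 1, 3, 4}): φ is true.
  3 (successors {0, 1, 2, 3, 4, 5}): φ is true.
  4 (successors {0, 2, 3, 5}): φ is true.
  5 (successors {0, 1, 3, 4, 5}): φ is true.
For instance, at 1:
  At 1: ¬r is false, ◇q is true, so ¬r ∨ ◇q is true.
    At 1: ◇q requires q at some successor in {0, 2, 3, 5}.
      q holds at 0, so ◇q is true at 1.
Satisfying worlds: {0, 1, 2, 3, 4, 5}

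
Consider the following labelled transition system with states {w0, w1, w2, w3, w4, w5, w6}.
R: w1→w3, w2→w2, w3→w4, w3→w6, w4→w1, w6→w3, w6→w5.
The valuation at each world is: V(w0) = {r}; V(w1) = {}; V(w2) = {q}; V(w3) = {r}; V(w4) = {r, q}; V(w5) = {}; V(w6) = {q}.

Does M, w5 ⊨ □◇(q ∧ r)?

Yes

At w5: no accessible worlds, so □◇(q ∧ r) holds vacuously.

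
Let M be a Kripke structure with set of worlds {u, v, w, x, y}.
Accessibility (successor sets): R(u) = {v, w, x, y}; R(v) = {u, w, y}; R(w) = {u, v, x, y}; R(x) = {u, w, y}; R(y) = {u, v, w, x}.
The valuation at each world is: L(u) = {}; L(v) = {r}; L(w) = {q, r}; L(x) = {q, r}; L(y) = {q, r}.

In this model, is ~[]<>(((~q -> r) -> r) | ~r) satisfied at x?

No

At x: []<>(((~q -> r) -> r) | ~r) is true, so ~[]<>(((~q -> r) -> r) | ~r) is false.
  At x: []<>(((~q -> r) -> r) | ~r) requires <>(((~q -> r) -> r) | ~r) at every successor {u, w, y}.
      At u: <>(((~q -> r) -> r) | ~r) requires ((~q -> r) -> r) | ~r at some successor in {v, w, x, y}.
        ((~q -> r) -> r) | ~r holds at v, so <>(((~q -> r) -> r) | ~r) is true at u.
      At w: <>(((~q -> r) -> r) | ~r) requires ((~q -> r) -> r) | ~r at some successor in {u, v, x, y}.
        ((~q -> r) -> r) | ~r holds at u, so <>(((~q -> r) -> r) | ~r) is true at w.
      At y: <>(((~q -> r) -> r) | ~r) requires ((~q -> r) -> r) | ~r at some successor in {u, v, w, x}.
        ((~q -> r) -> r) | ~r holds at u, so <>(((~q -> r) -> r) | ~r) is true at y.
  So []<>(((~q -> r) -> r) | ~r) is true at x.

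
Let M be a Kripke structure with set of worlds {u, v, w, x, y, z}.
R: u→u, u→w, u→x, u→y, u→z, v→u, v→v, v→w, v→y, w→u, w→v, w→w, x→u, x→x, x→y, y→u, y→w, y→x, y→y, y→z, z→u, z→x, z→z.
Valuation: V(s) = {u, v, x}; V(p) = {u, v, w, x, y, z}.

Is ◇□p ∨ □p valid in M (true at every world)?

Yes

Let φ = ◇□p ∨ □p. Evaluate φ at each world:
  u (successors {u, w, x, y, z}): φ is true.
  v (successors {u, v, w, y}): φ is true.
  w (successors {u, v, w}): φ is true.
  x (successors {u, x, y}): φ is true.
  y (successors {u, w, x, y, z}): φ is true.
  z (successors {u, x, z}): φ is true.
For instance, at x:
  At x: ◇□p is true, □p is true, so ◇□p ∨ □p is true.
    At x: ◇□p requires □p at some successor in {u, x, y}.
      □p holds at u, so ◇□p is true at x.
    At x: □p requires p at every successor {u, x, y}.
      At u: p is true.
      At x: p is true.
      At y: p is true.
    So □p is true at x.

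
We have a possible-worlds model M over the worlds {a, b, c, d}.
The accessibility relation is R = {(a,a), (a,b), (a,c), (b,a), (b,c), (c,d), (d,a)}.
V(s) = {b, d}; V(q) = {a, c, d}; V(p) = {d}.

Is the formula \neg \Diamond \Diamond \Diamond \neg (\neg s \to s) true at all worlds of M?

No

Recall that \Diamond ψ holds at a world iff ψ holds at some accessible world.
Let φ = \neg \Diamond \Diamond \Diamond \neg (\neg s \to s). Evaluate φ at each world:
  a (successors {a, b, c}): φ is false.
  b (successors {a, c}): φ is false.
  c (successors {d}): φ is false.
  d (successors {a}): φ is false.
Detail at a (counterexample):
  At a: \Diamond \Diamond \Diamond \neg (\neg s \to s) is true, so \neg \Diamond \Diamond \Diamond \neg (\neg s \to s) is false.
    At a: \Diamond \Diamond \Diamond \neg (\neg s \to s) requires \Diamond \Diamond \neg (\neg s \to s) at some successor in {a, b, c}.
      \Diamond \Diamond \neg (\neg s \to s) holds at a, so \Diamond \Diamond \Diamond \neg (\neg s \to s) is true at a.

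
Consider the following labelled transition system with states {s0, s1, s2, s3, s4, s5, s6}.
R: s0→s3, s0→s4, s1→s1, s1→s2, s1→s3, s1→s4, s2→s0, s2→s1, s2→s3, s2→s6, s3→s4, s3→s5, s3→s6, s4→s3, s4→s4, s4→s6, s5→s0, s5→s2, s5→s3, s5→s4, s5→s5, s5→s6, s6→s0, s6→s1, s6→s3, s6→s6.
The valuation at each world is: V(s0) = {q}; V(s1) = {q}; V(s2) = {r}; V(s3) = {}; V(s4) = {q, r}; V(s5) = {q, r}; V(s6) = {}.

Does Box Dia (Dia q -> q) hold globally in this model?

Yes

Let φ = Box Dia (Dia q -> q). Evaluate φ at each world:
  s0 (successors {s3, s4}): φ is true.
  s1 (successors {s1, s2, s3, s4}): φ is true.
  s2 (successors {s0, s1, s3, s6}): φ is true.
  s3 (successors {s4, s5, s6}): φ is true.
  s4 (successors {s3, s4, s6}): φ is true.
  s5 (successors {s0, s2, s3, s4, s5, s6}): φ is true.
  s6 (successors {s0, s1, s3, s6}): φ is true.
For instance, at s6:
  At s6: Box Dia (Dia q -> q) requires Dia (Dia q -> q) at every successor {s0, s1, s3, s6}.
    At s0: Dia (Dia q -> q) is true.
    At s1: Dia (Dia q -> q) is true.
    At s3: Dia (Dia q -> q) is true.
    At s6: Dia (Dia q -> q) is true.
  So Box Dia (Dia q -> q) is true at s6.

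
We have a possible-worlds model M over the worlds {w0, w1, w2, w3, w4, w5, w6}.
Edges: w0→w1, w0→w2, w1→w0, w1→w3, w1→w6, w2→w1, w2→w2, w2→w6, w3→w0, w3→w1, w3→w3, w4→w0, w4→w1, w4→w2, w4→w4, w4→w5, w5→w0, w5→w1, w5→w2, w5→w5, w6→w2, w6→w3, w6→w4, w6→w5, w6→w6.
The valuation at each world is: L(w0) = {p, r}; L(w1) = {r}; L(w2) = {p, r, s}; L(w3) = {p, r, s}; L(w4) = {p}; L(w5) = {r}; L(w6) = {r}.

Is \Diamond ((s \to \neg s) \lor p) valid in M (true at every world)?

Recall that \Diamond ψ holds at a world iff ψ holds at some accessible world.
Let φ = \Diamond ((s \to \neg s) \lor p). Evaluate φ at each world:
  w0 (successors {w1, w2}): φ is true.
  w1 (successors {w0, w3, w6}): φ is true.
  w2 (successors {w1, w2, w6}): φ is true.
  w3 (successors {w0, w1, w3}): φ is true.
  w4 (successors {w0, w1, w2, w4, w5}): φ is true.
  w5 (successors {w0, w1, w2, w5}): φ is true.
  w6 (successors {w2, w3, w4, w5, w6}): φ is true.
For instance, at w3:
  At w3: \Diamond ((s \to \neg s) \lor p) requires (s \to \neg s) \lor p at some successor in {w0, w1, w3}.
    (s \to \neg s) \lor p holds at w0, so \Diamond ((s \to \neg s) \lor p) is true at w3.

Yes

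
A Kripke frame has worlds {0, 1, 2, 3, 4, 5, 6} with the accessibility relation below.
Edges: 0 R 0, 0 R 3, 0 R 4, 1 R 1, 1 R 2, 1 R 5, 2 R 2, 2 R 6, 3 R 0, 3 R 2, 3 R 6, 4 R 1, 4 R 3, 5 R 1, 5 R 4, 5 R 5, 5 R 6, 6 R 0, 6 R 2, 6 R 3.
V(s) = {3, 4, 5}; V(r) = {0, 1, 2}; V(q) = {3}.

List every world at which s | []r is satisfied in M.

3, 4, 5

Recall that []ψ holds at a world iff ψ holds at every accessible world, and <>ψ holds iff ψ holds at some accessible world.
Let φ = s | []r. Evaluate φ at each world:
  0 (successors {0, 3, 4}): φ is false.
  1 (successors {1, 2, 5}): φ is false.
  2 (successors {2, 6}): φ is false.
  3 (successors {0, 2, 6}): φ is true.
  4 (successors {1, 3}): φ is true.
  5 (successors {1, 4, 5, 6}): φ is true.
  6 (successors {0, 2, 3}): φ is false.
For instance, at 0:
  At 0: s is false, []r is false, so s | []r is false.
    At 0: []r requires r at every successor {0, 3, 4}.
      r fails at 3, so []r is false at 0.
Satisfying worlds: {3, 4, 5}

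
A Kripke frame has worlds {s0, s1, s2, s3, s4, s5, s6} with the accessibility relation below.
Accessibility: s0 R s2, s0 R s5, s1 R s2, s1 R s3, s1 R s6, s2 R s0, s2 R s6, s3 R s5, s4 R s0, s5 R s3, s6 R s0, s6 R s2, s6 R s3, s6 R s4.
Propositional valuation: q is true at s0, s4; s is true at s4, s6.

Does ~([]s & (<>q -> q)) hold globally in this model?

Let φ = ~([]s & (<>q -> q)). Evaluate φ at each world:
  s0 (successors {s2, s5}): φ is true.
  s1 (successors {s2, s3, s6}): φ is true.
  s2 (successors {s0, s6}): φ is true.
  s3 (successors {s5}): φ is true.
  s4 (successors {s0}): φ is true.
  s5 (successors {s3}): φ is true.
  s6 (successors {s0, s2, s3, s4}): φ is true.
For instance, at s5:
  At s5: []s & (<>q -> q) is false, so ~([]s & (<>q -> q)) is true.
    At s5: []s is false, <>q -> q is true, so []s & (<>q -> q) is false.
      At s5: []s requires s at every successor {s3}.
        s fails at s3, so []s is false at s5.
      At s5: <>q is false, q is false, so <>q -> q is true.

Yes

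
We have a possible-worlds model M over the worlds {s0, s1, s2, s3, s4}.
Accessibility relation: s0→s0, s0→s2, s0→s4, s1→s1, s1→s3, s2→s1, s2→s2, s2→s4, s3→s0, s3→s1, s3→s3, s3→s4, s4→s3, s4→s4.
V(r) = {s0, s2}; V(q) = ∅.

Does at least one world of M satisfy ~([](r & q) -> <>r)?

No

Let φ = ~([](r & q) -> <>r). Evaluate φ at each world:
  s0 (successors {s0, s2, s4}): φ is false.
  s1 (successors {s1, s3}): φ is false.
  s2 (successors {s1, s2, s4}): φ is false.
  s3 (successors {s0, s1, s3, s4}): φ is false.
  s4 (successors {s3, s4}): φ is false.
For instance, at s4:
  At s4: [](r & q) -> <>r is true, so ~([](r & q) -> <>r) is false.
    At s4: [](r & q) is false, <>r is false, so [](r & q) -> <>r is true.
      At s4: [](r & q) requires r & q at every successor {s3, s4}.
        r & q fails at s3, so [](r & q) is false at s4.
      At s4: <>r requires r at some successor in {s3, s4}.
        At s3: r is false.
        At s4: r is false.
      So <>r is false at s4.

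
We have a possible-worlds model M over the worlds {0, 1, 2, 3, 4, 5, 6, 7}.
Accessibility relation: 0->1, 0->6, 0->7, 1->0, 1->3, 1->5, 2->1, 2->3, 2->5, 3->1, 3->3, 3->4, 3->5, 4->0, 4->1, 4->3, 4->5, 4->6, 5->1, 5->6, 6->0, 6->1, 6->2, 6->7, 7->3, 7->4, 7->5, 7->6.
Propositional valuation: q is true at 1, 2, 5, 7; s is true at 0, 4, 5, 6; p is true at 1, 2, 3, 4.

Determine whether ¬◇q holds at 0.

No

At 0: ◇q is true, so ¬◇q is false.
  At 0: ◇q requires q at some successor in {1, 6, 7}.
    q holds at 1, so ◇q is true at 0.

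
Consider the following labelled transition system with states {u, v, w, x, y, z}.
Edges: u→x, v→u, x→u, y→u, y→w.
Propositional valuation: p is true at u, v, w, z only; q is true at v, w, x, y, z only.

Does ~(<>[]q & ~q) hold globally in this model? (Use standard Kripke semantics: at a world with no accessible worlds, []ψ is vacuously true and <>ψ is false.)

Yes

Let φ = ~(<>[]q & ~q). Evaluate φ at each world:
  u (successors {x}): φ is true.
  v (successors {u}): φ is true.
  w (successors ∅): φ is true.
  x (successors {u}): φ is true.
  y (successors {u, w}): φ is true.
  z (successors ∅): φ is true.
For instance, at u:
  At u: <>[]q & ~q is false, so ~(<>[]q & ~q) is true.
    At u: <>[]q is false, ~q is true, so <>[]q & ~q is false.
      At u: <>[]q requires []q at some successor in {x}.
        At x: []q is false.
      So <>[]q is false at u.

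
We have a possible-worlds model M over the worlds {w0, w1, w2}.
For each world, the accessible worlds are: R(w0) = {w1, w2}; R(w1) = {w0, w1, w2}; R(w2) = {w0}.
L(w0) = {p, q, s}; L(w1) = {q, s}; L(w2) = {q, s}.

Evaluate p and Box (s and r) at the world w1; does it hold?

No

At w1: p is false, Box (s and r) is false, so p and Box (s and r) is false.
  At w1: Box (s and r) requires s and r at every successor {w0, w1, w2}.
    s and r fails at w0, so Box (s and r) is false at w1.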